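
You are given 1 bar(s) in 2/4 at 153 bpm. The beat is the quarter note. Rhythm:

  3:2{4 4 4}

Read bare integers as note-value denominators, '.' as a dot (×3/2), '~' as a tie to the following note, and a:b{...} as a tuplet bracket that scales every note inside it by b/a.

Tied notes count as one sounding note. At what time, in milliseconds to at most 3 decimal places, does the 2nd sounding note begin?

note 2 onset = 2/3b = 261.438ms

1. 0.0ms @ 0 + 261.438ms (2/3)
2. 261.438ms @ 2/3 + 261.438ms (2/3)
3. 522.876ms @ 4/3 + 261.438ms (2/3)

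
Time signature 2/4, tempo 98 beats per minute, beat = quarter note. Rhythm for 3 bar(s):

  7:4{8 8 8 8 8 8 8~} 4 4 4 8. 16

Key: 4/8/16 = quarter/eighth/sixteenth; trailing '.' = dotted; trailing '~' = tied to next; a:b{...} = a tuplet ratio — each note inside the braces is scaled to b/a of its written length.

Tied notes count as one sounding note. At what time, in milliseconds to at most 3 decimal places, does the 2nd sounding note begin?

note 2 onset = 2/7b = 174.927ms

1. 0.0ms @ 0 + 174.927ms (2/7)
2. 174.927ms @ 2/7 + 174.927ms (2/7)
3. 349.854ms @ 4/7 + 174.927ms (2/7)
4. 524.781ms @ 6/7 + 174.927ms (2/7)
5. 699.708ms @ 8/7 + 174.927ms (2/7)
6. 874.636ms @ 10/7 + 174.927ms (2/7)
7. 1049.563ms @ 12/7 + 787.172ms (9/7)
8. 1836.735ms @ 3 + 612.245ms (1)
9. 2448.98ms @ 4 + 612.245ms (1)
10. 3061.224ms @ 5 + 459.184ms (3/4)
11. 3520.408ms @ 23/4 + 153.061ms (1/4)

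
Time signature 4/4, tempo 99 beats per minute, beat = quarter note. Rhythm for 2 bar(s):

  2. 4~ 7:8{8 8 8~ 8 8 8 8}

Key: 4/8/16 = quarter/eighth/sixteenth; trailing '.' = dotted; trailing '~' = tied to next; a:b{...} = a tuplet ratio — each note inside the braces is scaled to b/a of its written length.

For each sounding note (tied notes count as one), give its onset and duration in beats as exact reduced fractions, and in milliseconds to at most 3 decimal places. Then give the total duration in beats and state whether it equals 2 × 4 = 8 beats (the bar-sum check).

1) 0.0ms=0b +1818.182ms=3b
2) 1818.182ms=3b +952.381ms=11/7b
3) 2770.563ms=32/7b +346.32ms=4/7b
4) 3116.883ms=36/7b +692.641ms=8/7b
5) 3809.524ms=44/7b +346.32ms=4/7b
6) 4155.844ms=48/7b +346.32ms=4/7b
7) 4502.165ms=52/7b +346.32ms=4/7b
Σ=8b of 8 (99bpm 4/4) — PASS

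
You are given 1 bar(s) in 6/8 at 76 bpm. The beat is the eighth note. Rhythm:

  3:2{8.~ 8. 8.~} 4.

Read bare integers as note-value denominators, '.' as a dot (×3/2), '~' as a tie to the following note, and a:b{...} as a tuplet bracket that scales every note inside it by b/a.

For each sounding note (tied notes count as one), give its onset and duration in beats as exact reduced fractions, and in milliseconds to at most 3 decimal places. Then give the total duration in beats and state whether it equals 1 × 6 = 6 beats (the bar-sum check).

1) 0.0ms=0b +1578.947ms=2b
2) 1578.947ms=2b +3157.895ms=4b
Σ=6b of 6 (76bpm 6/8) — PASS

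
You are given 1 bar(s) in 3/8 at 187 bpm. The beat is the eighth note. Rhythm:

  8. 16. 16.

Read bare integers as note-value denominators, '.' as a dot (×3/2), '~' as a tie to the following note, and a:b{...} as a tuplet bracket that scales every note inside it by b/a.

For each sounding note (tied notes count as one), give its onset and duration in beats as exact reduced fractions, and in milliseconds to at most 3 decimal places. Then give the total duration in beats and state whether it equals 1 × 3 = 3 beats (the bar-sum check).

1) 0.0ms=0b +481.283ms=3/2b
2) 481.283ms=3/2b +240.642ms=3/4b
3) 721.925ms=9/4b +240.642ms=3/4b
Σ=3b of 3 (187bpm 3/8) — PASS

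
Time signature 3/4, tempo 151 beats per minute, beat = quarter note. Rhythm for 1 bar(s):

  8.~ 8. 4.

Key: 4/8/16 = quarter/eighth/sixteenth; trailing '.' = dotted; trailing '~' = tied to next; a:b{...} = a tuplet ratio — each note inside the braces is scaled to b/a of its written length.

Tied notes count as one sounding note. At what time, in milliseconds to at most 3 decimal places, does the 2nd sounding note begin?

1. 0.0ms @ 0 + 596.026ms (3/2)
2. 596.026ms @ 3/2 + 596.026ms (3/2)

note 2 onset = 3/2b = 596.026ms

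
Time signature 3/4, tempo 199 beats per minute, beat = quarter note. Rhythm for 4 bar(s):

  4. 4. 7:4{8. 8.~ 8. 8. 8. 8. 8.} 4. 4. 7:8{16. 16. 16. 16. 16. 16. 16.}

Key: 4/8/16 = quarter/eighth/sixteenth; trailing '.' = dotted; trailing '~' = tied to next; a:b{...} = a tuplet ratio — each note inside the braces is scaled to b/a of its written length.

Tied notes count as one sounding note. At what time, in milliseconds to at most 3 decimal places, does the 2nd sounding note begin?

note 2 onset = 3/2b = 452.261ms

1. 0.0ms @ 0 + 452.261ms (3/2)
2. 452.261ms @ 3/2 + 452.261ms (3/2)
3. 904.523ms @ 3 + 129.218ms (3/7)
4. 1033.74ms @ 24/7 + 258.435ms (6/7)
5. 1292.175ms @ 30/7 + 129.218ms (3/7)
6. 1421.393ms @ 33/7 + 129.218ms (3/7)
7. 1550.61ms @ 36/7 + 129.218ms (3/7)
8. 1679.828ms @ 39/7 + 129.218ms (3/7)
9. 1809.045ms @ 6 + 452.261ms (3/2)
10. 2261.307ms @ 15/2 + 452.261ms (3/2)
11. 2713.568ms @ 9 + 129.218ms (3/7)
12. 2842.785ms @ 66/7 + 129.218ms (3/7)
13. 2972.003ms @ 69/7 + 129.218ms (3/7)
14. 3101.22ms @ 72/7 + 129.218ms (3/7)
15. 3230.438ms @ 75/7 + 129.218ms (3/7)
16. 3359.655ms @ 78/7 + 129.218ms (3/7)
17. 3488.873ms @ 81/7 + 129.218ms (3/7)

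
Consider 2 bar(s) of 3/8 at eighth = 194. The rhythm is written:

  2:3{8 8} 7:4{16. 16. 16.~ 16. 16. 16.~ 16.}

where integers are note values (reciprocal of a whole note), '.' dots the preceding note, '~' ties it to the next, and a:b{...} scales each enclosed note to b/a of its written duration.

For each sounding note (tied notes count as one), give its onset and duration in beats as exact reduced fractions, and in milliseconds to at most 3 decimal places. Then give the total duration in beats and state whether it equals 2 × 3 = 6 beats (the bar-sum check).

1) 0.0ms=0b +463.918ms=3/2b
2) 463.918ms=3/2b +463.918ms=3/2b
3) 927.835ms=3b +132.548ms=3/7b
4) 1060.383ms=24/7b +132.548ms=3/7b
5) 1192.931ms=27/7b +265.096ms=6/7b
6) 1458.027ms=33/7b +132.548ms=3/7b
7) 1590.574ms=36/7b +265.096ms=6/7b
Σ=6b of 6 (194bpm 3/8) — PASS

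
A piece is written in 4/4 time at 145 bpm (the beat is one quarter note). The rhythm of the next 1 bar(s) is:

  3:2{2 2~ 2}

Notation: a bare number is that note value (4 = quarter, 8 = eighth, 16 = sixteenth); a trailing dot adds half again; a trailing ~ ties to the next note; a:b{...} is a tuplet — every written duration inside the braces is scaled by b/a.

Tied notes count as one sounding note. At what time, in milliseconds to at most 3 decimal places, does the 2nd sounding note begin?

note 2 onset = 4/3b = 551.724ms

1. 0.0ms @ 0 + 551.724ms (4/3)
2. 551.724ms @ 4/3 + 1103.448ms (8/3)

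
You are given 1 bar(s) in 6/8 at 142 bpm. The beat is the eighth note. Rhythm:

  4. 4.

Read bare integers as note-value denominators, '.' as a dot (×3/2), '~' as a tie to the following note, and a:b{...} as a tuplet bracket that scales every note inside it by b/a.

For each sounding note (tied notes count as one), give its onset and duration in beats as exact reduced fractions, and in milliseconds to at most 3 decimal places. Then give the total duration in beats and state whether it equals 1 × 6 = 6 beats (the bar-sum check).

1) 0.0ms=0b +1267.606ms=3b
2) 1267.606ms=3b +1267.606ms=3b
Σ=6b of 6 (142bpm 6/8) — PASS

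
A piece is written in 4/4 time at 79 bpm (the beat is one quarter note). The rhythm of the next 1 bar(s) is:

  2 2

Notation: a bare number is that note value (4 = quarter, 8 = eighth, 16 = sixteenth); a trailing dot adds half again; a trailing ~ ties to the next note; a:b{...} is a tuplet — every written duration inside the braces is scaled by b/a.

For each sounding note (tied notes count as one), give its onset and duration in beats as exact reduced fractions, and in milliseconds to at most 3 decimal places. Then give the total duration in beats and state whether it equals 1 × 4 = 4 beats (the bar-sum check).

1) 0.0ms=0b +1518.987ms=2b
2) 1518.987ms=2b +1518.987ms=2b
Σ=4b of 4 (79bpm 4/4) — PASS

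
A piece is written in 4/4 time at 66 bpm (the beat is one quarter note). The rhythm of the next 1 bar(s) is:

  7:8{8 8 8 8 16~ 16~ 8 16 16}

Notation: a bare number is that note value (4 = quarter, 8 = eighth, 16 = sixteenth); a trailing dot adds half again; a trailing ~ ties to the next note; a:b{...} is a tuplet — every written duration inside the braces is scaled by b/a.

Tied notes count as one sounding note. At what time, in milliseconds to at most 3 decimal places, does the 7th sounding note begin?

1. 0.0ms @ 0 + 519.481ms (4/7)
2. 519.481ms @ 4/7 + 519.481ms (4/7)
3. 1038.961ms @ 8/7 + 519.481ms (4/7)
4. 1558.442ms @ 12/7 + 519.481ms (4/7)
5. 2077.922ms @ 16/7 + 1038.961ms (8/7)
6. 3116.883ms @ 24/7 + 259.74ms (2/7)
7. 3376.623ms @ 26/7 + 259.74ms (2/7)

note 7 onset = 26/7b = 3376.623ms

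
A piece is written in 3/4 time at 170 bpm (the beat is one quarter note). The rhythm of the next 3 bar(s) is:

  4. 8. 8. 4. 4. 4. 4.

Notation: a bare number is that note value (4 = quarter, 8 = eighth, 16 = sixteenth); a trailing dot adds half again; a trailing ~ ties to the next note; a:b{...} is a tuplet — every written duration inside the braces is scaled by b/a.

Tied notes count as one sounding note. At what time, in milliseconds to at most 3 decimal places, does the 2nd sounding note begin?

1. 0.0ms @ 0 + 529.412ms (3/2)
2. 529.412ms @ 3/2 + 264.706ms (3/4)
3. 794.118ms @ 9/4 + 264.706ms (3/4)
4. 1058.824ms @ 3 + 529.412ms (3/2)
5. 1588.235ms @ 9/2 + 529.412ms (3/2)
6. 2117.647ms @ 6 + 529.412ms (3/2)
7. 2647.059ms @ 15/2 + 529.412ms (3/2)

note 2 onset = 3/2b = 529.412ms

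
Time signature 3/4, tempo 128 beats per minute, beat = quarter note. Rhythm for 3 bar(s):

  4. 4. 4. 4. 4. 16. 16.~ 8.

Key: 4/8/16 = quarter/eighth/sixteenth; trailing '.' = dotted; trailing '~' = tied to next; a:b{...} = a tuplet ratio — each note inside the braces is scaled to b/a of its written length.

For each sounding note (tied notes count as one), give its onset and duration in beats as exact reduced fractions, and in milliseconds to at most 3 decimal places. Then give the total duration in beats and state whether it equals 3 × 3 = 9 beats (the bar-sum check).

1) 0.0ms=0b +703.125ms=3/2b
2) 703.125ms=3/2b +703.125ms=3/2b
3) 1406.25ms=3b +703.125ms=3/2b
4) 2109.375ms=9/2b +703.125ms=3/2b
5) 2812.5ms=6b +703.125ms=3/2b
6) 3515.625ms=15/2b +175.781ms=3/8b
7) 3691.406ms=63/8b +527.344ms=9/8b
Σ=9b of 9 (128bpm 3/4) — PASS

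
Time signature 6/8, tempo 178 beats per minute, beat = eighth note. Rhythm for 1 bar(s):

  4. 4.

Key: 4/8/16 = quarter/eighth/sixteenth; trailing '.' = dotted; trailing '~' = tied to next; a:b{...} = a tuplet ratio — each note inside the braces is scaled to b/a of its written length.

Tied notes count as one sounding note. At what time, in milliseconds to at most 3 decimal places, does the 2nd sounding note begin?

1. 0.0ms @ 0 + 1011.236ms (3)
2. 1011.236ms @ 3 + 1011.236ms (3)

note 2 onset = 3b = 1011.236ms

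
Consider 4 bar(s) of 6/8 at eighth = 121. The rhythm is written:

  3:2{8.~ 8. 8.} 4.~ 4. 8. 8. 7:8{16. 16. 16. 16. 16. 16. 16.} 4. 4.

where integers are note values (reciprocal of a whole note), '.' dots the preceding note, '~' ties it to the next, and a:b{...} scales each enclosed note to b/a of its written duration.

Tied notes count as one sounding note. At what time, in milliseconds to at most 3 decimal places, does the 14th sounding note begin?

1. 0.0ms @ 0 + 991.736ms (2)
2. 991.736ms @ 2 + 495.868ms (1)
3. 1487.603ms @ 3 + 2975.207ms (6)
4. 4462.81ms @ 9 + 743.802ms (3/2)
5. 5206.612ms @ 21/2 + 743.802ms (3/2)
6. 5950.413ms @ 12 + 425.03ms (6/7)
7. 6375.443ms @ 90/7 + 425.03ms (6/7)
8. 6800.472ms @ 96/7 + 425.03ms (6/7)
9. 7225.502ms @ 102/7 + 425.03ms (6/7)
10. 7650.531ms @ 108/7 + 425.03ms (6/7)
11. 8075.561ms @ 114/7 + 425.03ms (6/7)
12. 8500.59ms @ 120/7 + 425.03ms (6/7)
13. 8925.62ms @ 18 + 1487.603ms (3)
14. 10413.223ms @ 21 + 1487.603ms (3)

note 14 onset = 21b = 10413.223ms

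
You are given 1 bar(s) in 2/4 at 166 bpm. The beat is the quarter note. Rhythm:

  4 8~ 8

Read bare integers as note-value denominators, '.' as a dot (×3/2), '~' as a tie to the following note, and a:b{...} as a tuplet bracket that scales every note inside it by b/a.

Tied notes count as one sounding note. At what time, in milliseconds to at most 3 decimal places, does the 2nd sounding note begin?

note 2 onset = 1b = 361.446ms

1. 0.0ms @ 0 + 361.446ms (1)
2. 361.446ms @ 1 + 361.446ms (1)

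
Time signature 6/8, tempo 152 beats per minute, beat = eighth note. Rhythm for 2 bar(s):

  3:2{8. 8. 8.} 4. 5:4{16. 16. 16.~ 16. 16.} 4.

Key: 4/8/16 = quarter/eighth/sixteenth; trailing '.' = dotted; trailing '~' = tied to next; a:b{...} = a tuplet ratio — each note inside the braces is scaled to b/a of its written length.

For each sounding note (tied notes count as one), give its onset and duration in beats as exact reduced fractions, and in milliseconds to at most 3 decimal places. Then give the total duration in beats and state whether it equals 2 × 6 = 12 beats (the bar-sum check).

1) 0.0ms=0b +394.737ms=1b
2) 394.737ms=1b +394.737ms=1b
3) 789.474ms=2b +394.737ms=1b
4) 1184.211ms=3b +1184.211ms=3b
5) 2368.421ms=6b +236.842ms=3/5b
6) 2605.263ms=33/5b +236.842ms=3/5b
7) 2842.105ms=36/5b +473.684ms=6/5b
8) 3315.789ms=42/5b +236.842ms=3/5b
9) 3552.632ms=9b +1184.211ms=3b
Σ=12b of 12 (152bpm 6/8) — PASS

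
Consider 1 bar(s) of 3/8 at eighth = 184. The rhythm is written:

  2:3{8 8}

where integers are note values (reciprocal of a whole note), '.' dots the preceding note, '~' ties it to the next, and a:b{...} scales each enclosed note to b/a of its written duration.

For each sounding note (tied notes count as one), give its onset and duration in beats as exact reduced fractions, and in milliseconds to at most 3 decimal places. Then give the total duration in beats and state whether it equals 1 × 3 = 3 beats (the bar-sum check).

1) 0.0ms=0b +489.13ms=3/2b
2) 489.13ms=3/2b +489.13ms=3/2b
Σ=3b of 3 (184bpm 3/8) — PASS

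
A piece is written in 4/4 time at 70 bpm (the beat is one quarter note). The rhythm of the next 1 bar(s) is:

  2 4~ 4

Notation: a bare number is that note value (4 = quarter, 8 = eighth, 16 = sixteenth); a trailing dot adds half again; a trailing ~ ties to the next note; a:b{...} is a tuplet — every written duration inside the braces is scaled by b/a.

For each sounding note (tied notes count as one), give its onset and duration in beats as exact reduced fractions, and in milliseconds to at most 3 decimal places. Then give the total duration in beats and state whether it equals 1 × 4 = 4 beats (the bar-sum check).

1) 0.0ms=0b +1714.286ms=2b
2) 1714.286ms=2b +1714.286ms=2b
Σ=4b of 4 (70bpm 4/4) — PASS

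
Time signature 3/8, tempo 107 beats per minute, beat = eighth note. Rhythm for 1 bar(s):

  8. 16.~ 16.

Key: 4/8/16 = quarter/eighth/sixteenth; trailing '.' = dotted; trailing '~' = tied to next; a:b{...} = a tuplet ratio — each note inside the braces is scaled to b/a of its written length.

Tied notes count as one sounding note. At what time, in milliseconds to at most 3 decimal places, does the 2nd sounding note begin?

note 2 onset = 3/2b = 841.121ms

1. 0.0ms @ 0 + 841.121ms (3/2)
2. 841.121ms @ 3/2 + 841.121ms (3/2)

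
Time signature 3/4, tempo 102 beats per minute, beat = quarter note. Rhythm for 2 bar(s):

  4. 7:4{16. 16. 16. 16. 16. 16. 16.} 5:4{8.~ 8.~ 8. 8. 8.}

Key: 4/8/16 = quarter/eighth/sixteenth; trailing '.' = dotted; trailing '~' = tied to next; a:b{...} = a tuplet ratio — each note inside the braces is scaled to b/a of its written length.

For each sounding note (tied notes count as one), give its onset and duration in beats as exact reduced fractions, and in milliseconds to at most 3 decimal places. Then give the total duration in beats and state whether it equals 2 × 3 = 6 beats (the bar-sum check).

1) 0.0ms=0b +882.353ms=3/2b
2) 882.353ms=3/2b +126.05ms=3/14b
3) 1008.403ms=12/7b +126.05ms=3/14b
4) 1134.454ms=27/14b +126.05ms=3/14b
5) 1260.504ms=15/7b +126.05ms=3/14b
6) 1386.555ms=33/14b +126.05ms=3/14b
7) 1512.605ms=18/7b +126.05ms=3/14b
8) 1638.655ms=39/14b +126.05ms=3/14b
9) 1764.706ms=3b +1058.824ms=9/5b
10) 2823.529ms=24/5b +352.941ms=3/5b
11) 3176.471ms=27/5b +352.941ms=3/5b
Σ=6b of 6 (102bpm 3/4) — PASS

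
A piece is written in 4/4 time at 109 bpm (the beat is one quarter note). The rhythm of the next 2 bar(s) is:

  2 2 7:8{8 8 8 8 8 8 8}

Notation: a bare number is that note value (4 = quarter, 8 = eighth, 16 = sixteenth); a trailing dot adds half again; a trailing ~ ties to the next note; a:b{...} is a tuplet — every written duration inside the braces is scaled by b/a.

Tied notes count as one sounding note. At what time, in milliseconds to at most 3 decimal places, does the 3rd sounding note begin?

note 3 onset = 4b = 2201.835ms

1. 0.0ms @ 0 + 1100.917ms (2)
2. 1100.917ms @ 2 + 1100.917ms (2)
3. 2201.835ms @ 4 + 314.548ms (4/7)
4. 2516.383ms @ 32/7 + 314.548ms (4/7)
5. 2830.931ms @ 36/7 + 314.548ms (4/7)
6. 3145.478ms @ 40/7 + 314.548ms (4/7)
7. 3460.026ms @ 44/7 + 314.548ms (4/7)
8. 3774.574ms @ 48/7 + 314.548ms (4/7)
9. 4089.122ms @ 52/7 + 314.548ms (4/7)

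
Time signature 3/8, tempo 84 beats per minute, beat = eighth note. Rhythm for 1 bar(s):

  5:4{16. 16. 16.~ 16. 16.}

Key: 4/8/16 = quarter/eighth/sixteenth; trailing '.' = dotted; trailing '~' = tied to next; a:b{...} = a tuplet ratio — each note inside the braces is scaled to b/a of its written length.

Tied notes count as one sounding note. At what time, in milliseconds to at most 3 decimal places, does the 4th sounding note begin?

1. 0.0ms @ 0 + 428.571ms (3/5)
2. 428.571ms @ 3/5 + 428.571ms (3/5)
3. 857.143ms @ 6/5 + 857.143ms (6/5)
4. 1714.286ms @ 12/5 + 428.571ms (3/5)

note 4 onset = 12/5b = 1714.286ms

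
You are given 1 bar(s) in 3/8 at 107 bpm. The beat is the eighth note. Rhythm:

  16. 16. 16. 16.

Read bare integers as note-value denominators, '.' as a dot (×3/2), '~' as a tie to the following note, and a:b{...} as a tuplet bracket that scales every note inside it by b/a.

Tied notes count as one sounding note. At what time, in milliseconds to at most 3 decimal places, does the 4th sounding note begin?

note 4 onset = 9/4b = 1261.682ms

1. 0.0ms @ 0 + 420.561ms (3/4)
2. 420.561ms @ 3/4 + 420.561ms (3/4)
3. 841.121ms @ 3/2 + 420.561ms (3/4)
4. 1261.682ms @ 9/4 + 420.561ms (3/4)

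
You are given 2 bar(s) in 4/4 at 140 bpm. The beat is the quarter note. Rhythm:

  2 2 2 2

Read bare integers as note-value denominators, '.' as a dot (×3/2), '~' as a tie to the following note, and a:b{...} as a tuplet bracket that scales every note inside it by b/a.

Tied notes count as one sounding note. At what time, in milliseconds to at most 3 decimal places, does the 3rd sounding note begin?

note 3 onset = 4b = 1714.286ms

1. 0.0ms @ 0 + 857.143ms (2)
2. 857.143ms @ 2 + 857.143ms (2)
3. 1714.286ms @ 4 + 857.143ms (2)
4. 2571.429ms @ 6 + 857.143ms (2)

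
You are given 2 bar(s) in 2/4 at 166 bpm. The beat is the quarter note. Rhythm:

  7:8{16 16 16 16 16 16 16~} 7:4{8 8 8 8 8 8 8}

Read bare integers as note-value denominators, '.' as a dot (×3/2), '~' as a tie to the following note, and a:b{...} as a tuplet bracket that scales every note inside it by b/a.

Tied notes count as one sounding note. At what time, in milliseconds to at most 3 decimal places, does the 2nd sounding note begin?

1. 0.0ms @ 0 + 103.27ms (2/7)
2. 103.27ms @ 2/7 + 103.27ms (2/7)
3. 206.54ms @ 4/7 + 103.27ms (2/7)
4. 309.811ms @ 6/7 + 103.27ms (2/7)
5. 413.081ms @ 8/7 + 103.27ms (2/7)
6. 516.351ms @ 10/7 + 103.27ms (2/7)
7. 619.621ms @ 12/7 + 206.54ms (4/7)
8. 826.162ms @ 16/7 + 103.27ms (2/7)
9. 929.432ms @ 18/7 + 103.27ms (2/7)
10. 1032.702ms @ 20/7 + 103.27ms (2/7)
11. 1135.972ms @ 22/7 + 103.27ms (2/7)
12. 1239.243ms @ 24/7 + 103.27ms (2/7)
13. 1342.513ms @ 26/7 + 103.27ms (2/7)

note 2 onset = 2/7b = 103.27ms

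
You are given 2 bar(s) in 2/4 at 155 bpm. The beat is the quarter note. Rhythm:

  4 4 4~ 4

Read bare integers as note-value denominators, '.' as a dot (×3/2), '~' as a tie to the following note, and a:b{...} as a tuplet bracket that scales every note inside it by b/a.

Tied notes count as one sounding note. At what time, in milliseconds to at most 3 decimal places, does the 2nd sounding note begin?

note 2 onset = 1b = 387.097ms

1. 0.0ms @ 0 + 387.097ms (1)
2. 387.097ms @ 1 + 387.097ms (1)
3. 774.194ms @ 2 + 774.194ms (2)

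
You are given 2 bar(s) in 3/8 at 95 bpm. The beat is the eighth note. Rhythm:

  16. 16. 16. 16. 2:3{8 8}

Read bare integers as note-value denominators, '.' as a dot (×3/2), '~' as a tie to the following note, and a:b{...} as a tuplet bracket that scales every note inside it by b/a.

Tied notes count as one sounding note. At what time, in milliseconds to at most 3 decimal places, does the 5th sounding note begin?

note 5 onset = 3b = 1894.737ms

1. 0.0ms @ 0 + 473.684ms (3/4)
2. 473.684ms @ 3/4 + 473.684ms (3/4)
3. 947.368ms @ 3/2 + 473.684ms (3/4)
4. 1421.053ms @ 9/4 + 473.684ms (3/4)
5. 1894.737ms @ 3 + 947.368ms (3/2)
6. 2842.105ms @ 9/2 + 947.368ms (3/2)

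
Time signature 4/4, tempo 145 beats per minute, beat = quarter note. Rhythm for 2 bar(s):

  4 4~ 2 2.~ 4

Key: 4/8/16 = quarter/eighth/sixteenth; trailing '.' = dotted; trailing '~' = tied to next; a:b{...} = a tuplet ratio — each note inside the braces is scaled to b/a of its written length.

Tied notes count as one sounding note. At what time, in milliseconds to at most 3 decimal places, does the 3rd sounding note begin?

1. 0.0ms @ 0 + 413.793ms (1)
2. 413.793ms @ 1 + 1241.379ms (3)
3. 1655.172ms @ 4 + 1655.172ms (4)

note 3 onset = 4b = 1655.172ms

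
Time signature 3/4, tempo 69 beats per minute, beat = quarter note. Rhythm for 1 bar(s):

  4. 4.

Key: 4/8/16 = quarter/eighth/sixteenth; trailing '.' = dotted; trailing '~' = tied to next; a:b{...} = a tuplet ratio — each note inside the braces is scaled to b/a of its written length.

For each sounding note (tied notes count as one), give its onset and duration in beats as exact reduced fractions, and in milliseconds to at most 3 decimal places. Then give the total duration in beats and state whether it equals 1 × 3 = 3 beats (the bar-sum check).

1) 0.0ms=0b +1304.348ms=3/2b
2) 1304.348ms=3/2b +1304.348ms=3/2b
Σ=3b of 3 (69bpm 3/4) — PASS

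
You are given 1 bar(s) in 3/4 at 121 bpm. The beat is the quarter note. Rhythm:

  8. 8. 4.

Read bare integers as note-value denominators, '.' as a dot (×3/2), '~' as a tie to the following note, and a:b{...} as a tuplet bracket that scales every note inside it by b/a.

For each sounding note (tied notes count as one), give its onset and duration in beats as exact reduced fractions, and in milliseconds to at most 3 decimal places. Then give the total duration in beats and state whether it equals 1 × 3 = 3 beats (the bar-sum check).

1) 0.0ms=0b +371.901ms=3/4b
2) 371.901ms=3/4b +371.901ms=3/4b
3) 743.802ms=3/2b +743.802ms=3/2b
Σ=3b of 3 (121bpm 3/4) — PASS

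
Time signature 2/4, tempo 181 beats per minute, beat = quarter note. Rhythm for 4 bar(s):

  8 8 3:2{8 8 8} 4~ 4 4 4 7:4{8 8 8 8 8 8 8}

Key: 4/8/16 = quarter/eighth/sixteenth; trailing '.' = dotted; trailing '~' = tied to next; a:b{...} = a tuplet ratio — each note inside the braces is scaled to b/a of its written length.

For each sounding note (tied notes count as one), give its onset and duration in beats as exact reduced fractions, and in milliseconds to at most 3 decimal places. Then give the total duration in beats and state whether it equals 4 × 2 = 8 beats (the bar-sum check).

1) 0.0ms=0b +165.746ms=1/2b
2) 165.746ms=1/2b +165.746ms=1/2b
3) 331.492ms=1b +110.497ms=1/3b
4) 441.989ms=4/3b +110.497ms=1/3b
5) 552.486ms=5/3b +110.497ms=1/3b
6) 662.983ms=2b +662.983ms=2b
7) 1325.967ms=4b +331.492ms=1b
8) 1657.459ms=5b +331.492ms=1b
9) 1988.95ms=6b +94.712ms=2/7b
10) 2083.662ms=44/7b +94.712ms=2/7b
11) 2178.374ms=46/7b +94.712ms=2/7b
12) 2273.086ms=48/7b +94.712ms=2/7b
13) 2367.798ms=50/7b +94.712ms=2/7b
14) 2462.51ms=52/7b +94.712ms=2/7b
15) 2557.222ms=54/7b +94.712ms=2/7b
Σ=8b of 8 (181bpm 2/4) — PASS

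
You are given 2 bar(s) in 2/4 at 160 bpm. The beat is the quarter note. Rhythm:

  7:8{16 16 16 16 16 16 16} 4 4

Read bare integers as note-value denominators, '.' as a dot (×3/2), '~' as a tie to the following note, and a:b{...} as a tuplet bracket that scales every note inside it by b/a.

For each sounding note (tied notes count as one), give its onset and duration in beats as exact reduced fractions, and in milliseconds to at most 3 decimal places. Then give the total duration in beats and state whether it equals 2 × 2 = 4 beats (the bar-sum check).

1) 0.0ms=0b +107.143ms=2/7b
2) 107.143ms=2/7b +107.143ms=2/7b
3) 214.286ms=4/7b +107.143ms=2/7b
4) 321.429ms=6/7b +107.143ms=2/7b
5) 428.571ms=8/7b +107.143ms=2/7b
6) 535.714ms=10/7b +107.143ms=2/7b
7) 642.857ms=12/7b +107.143ms=2/7b
8) 750.0ms=2b +375.0ms=1b
9) 1125.0ms=3b +375.0ms=1b
Σ=4b of 4 (160bpm 2/4) — PASS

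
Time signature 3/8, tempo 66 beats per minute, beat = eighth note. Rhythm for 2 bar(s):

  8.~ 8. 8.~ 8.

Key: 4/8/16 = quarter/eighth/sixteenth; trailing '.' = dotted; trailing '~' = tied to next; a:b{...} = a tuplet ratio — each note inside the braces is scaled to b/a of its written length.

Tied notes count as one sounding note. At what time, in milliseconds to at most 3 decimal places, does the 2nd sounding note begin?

1. 0.0ms @ 0 + 2727.273ms (3)
2. 2727.273ms @ 3 + 2727.273ms (3)

note 2 onset = 3b = 2727.273ms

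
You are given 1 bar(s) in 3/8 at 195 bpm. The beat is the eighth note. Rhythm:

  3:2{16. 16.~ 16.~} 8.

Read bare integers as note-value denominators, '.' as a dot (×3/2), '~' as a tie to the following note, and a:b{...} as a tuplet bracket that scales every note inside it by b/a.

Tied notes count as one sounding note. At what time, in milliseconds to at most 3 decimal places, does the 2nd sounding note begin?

note 2 onset = 1/2b = 153.846ms

1. 0.0ms @ 0 + 153.846ms (1/2)
2. 153.846ms @ 1/2 + 769.231ms (5/2)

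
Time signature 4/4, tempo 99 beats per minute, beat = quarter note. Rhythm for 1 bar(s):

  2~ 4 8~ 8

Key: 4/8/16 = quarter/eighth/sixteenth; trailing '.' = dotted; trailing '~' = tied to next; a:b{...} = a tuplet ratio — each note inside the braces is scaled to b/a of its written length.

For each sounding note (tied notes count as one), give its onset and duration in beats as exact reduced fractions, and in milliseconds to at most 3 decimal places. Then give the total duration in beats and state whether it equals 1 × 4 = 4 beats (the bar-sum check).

1) 0.0ms=0b +1818.182ms=3b
2) 1818.182ms=3b +606.061ms=1b
Σ=4b of 4 (99bpm 4/4) — PASS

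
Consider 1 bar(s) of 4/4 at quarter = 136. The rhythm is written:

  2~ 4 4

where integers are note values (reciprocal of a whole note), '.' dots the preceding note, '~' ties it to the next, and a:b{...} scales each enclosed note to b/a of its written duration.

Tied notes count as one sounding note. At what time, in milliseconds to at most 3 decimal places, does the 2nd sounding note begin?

note 2 onset = 3b = 1323.529ms

1. 0.0ms @ 0 + 1323.529ms (3)
2. 1323.529ms @ 3 + 441.176ms (1)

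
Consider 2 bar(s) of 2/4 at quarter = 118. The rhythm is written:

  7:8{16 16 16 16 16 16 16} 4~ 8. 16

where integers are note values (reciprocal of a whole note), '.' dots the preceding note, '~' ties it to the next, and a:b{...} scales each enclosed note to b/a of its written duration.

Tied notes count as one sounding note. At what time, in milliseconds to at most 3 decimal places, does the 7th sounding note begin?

1. 0.0ms @ 0 + 145.278ms (2/7)
2. 145.278ms @ 2/7 + 145.278ms (2/7)
3. 290.557ms @ 4/7 + 145.278ms (2/7)
4. 435.835ms @ 6/7 + 145.278ms (2/7)
5. 581.114ms @ 8/7 + 145.278ms (2/7)
6. 726.392ms @ 10/7 + 145.278ms (2/7)
7. 871.671ms @ 12/7 + 145.278ms (2/7)
8. 1016.949ms @ 2 + 889.831ms (7/4)
9. 1906.78ms @ 15/4 + 127.119ms (1/4)

note 7 onset = 12/7b = 871.671ms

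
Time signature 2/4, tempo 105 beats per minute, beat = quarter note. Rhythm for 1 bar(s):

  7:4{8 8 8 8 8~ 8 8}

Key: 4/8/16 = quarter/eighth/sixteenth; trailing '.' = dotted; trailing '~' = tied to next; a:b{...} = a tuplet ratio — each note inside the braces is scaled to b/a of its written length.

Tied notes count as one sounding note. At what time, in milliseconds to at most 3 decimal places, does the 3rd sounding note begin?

1. 0.0ms @ 0 + 163.265ms (2/7)
2. 163.265ms @ 2/7 + 163.265ms (2/7)
3. 326.531ms @ 4/7 + 163.265ms (2/7)
4. 489.796ms @ 6/7 + 163.265ms (2/7)
5. 653.061ms @ 8/7 + 326.531ms (4/7)
6. 979.592ms @ 12/7 + 163.265ms (2/7)

note 3 onset = 4/7b = 326.531ms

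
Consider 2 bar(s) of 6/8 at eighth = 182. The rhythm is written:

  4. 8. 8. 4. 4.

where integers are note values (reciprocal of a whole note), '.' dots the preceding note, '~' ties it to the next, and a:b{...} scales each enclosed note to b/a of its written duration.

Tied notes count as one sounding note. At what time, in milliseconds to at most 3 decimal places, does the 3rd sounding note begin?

1. 0.0ms @ 0 + 989.011ms (3)
2. 989.011ms @ 3 + 494.505ms (3/2)
3. 1483.516ms @ 9/2 + 494.505ms (3/2)
4. 1978.022ms @ 6 + 989.011ms (3)
5. 2967.033ms @ 9 + 989.011ms (3)

note 3 onset = 9/2b = 1483.516ms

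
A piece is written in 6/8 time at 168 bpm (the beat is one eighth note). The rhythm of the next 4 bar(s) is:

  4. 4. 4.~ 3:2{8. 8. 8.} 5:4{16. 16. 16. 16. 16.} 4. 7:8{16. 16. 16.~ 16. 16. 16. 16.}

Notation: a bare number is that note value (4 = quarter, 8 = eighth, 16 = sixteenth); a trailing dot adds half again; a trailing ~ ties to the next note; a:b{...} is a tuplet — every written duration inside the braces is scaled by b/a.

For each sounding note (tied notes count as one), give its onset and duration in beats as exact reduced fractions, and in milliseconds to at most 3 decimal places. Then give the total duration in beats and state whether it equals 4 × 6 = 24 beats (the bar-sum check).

1) 0.0ms=0b +1071.429ms=3b
2) 1071.429ms=3b +1071.429ms=3b
3) 2142.857ms=6b +1428.571ms=4b
4) 3571.429ms=10b +357.143ms=1b
5) 3928.571ms=11b +357.143ms=1b
6) 4285.714ms=12b +214.286ms=3/5b
7) 4500.0ms=63/5b +214.286ms=3/5b
8) 4714.286ms=66/5b +214.286ms=3/5b
9) 4928.571ms=69/5b +214.286ms=3/5b
10) 5142.857ms=72/5b +214.286ms=3/5b
11) 5357.143ms=15b +1071.429ms=3b
12) 6428.571ms=18b +306.122ms=6/7b
13) 6734.694ms=132/7b +306.122ms=6/7b
14) 7040.816ms=138/7b +612.245ms=12/7b
15) 7653.061ms=150/7b +306.122ms=6/7b
16) 7959.184ms=156/7b +306.122ms=6/7b
17) 8265.306ms=162/7b +306.122ms=6/7b
Σ=24b of 24 (168bpm 6/8) — PASS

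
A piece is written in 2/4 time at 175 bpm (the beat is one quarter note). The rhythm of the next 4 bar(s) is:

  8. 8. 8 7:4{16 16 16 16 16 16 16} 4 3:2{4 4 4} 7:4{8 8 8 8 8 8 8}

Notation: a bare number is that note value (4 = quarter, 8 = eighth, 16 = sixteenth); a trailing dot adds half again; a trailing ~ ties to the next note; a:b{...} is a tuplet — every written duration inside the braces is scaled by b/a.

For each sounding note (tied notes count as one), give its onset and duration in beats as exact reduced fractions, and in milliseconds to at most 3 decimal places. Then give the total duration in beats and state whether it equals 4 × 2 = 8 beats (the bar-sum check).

1) 0.0ms=0b +257.143ms=3/4b
2) 257.143ms=3/4b +257.143ms=3/4b
3) 514.286ms=3/2b +171.429ms=1/2b
4) 685.714ms=2b +48.98ms=1/7b
5) 734.694ms=15/7b +48.98ms=1/7b
6) 783.673ms=16/7b +48.98ms=1/7b
7) 832.653ms=17/7b +48.98ms=1/7b
8) 881.633ms=18/7b +48.98ms=1/7b
9) 930.612ms=19/7b +48.98ms=1/7b
10) 979.592ms=20/7b +48.98ms=1/7b
11) 1028.571ms=3b +342.857ms=1b
12) 1371.429ms=4b +228.571ms=2/3b
13) 1600.0ms=14/3b +228.571ms=2/3b
14) 1828.571ms=16/3b +228.571ms=2/3b
15) 2057.143ms=6b +97.959ms=2/7b
16) 2155.102ms=44/7b +97.959ms=2/7b
17) 2253.061ms=46/7b +97.959ms=2/7b
18) 2351.02ms=48/7b +97.959ms=2/7b
19) 2448.98ms=50/7b +97.959ms=2/7b
20) 2546.939ms=52/7b +97.959ms=2/7b
21) 2644.898ms=54/7b +97.959ms=2/7b
Σ=8b of 8 (175bpm 2/4) — PASS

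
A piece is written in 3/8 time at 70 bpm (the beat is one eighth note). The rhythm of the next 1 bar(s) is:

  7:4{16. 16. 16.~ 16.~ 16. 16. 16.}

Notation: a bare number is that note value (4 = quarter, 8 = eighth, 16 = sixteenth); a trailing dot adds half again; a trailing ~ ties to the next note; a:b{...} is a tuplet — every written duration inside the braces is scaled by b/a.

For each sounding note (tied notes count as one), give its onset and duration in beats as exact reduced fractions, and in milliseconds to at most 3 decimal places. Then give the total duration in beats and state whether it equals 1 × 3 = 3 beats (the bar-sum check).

1) 0.0ms=0b +367.347ms=3/7b
2) 367.347ms=3/7b +367.347ms=3/7b
3) 734.694ms=6/7b +1102.041ms=9/7b
4) 1836.735ms=15/7b +367.347ms=3/7b
5) 2204.082ms=18/7b +367.347ms=3/7b
Σ=3b of 3 (70bpm 3/8) — PASS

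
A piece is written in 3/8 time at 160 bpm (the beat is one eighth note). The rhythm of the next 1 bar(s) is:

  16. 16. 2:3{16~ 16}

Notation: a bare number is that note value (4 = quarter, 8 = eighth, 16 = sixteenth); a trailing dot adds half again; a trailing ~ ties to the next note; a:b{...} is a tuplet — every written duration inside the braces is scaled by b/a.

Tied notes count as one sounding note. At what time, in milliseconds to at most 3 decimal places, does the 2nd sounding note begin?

note 2 onset = 3/4b = 281.25ms

1. 0.0ms @ 0 + 281.25ms (3/4)
2. 281.25ms @ 3/4 + 281.25ms (3/4)
3. 562.5ms @ 3/2 + 562.5ms (3/2)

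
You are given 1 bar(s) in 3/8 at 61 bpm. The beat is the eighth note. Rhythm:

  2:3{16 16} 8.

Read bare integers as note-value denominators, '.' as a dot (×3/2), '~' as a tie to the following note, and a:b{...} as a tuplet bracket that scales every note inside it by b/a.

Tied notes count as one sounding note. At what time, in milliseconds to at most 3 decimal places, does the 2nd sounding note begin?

1. 0.0ms @ 0 + 737.705ms (3/4)
2. 737.705ms @ 3/4 + 737.705ms (3/4)
3. 1475.41ms @ 3/2 + 1475.41ms (3/2)

note 2 onset = 3/4b = 737.705ms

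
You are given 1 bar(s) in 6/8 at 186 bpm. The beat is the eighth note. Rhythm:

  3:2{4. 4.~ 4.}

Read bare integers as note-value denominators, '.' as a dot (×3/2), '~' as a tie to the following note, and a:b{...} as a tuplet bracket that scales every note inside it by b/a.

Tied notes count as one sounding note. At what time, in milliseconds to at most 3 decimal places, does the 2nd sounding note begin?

note 2 onset = 2b = 645.161ms

1. 0.0ms @ 0 + 645.161ms (2)
2. 645.161ms @ 2 + 1290.323ms (4)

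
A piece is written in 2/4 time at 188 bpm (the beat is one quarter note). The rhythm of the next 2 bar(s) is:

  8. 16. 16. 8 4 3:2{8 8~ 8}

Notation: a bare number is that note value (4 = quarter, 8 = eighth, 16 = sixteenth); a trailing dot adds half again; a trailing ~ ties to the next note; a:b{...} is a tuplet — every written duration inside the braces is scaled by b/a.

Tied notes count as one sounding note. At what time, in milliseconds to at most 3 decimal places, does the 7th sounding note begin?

1. 0.0ms @ 0 + 239.362ms (3/4)
2. 239.362ms @ 3/4 + 119.681ms (3/8)
3. 359.043ms @ 9/8 + 119.681ms (3/8)
4. 478.723ms @ 3/2 + 159.574ms (1/2)
5. 638.298ms @ 2 + 319.149ms (1)
6. 957.447ms @ 3 + 106.383ms (1/3)
7. 1063.83ms @ 10/3 + 212.766ms (2/3)

note 7 onset = 10/3b = 1063.83ms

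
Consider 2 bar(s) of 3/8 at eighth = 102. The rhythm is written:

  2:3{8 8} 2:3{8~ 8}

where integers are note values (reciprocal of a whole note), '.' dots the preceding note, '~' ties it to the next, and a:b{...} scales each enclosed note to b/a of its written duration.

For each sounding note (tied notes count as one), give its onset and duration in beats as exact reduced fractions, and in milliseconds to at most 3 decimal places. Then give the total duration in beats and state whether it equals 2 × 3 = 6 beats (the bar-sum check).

1) 0.0ms=0b +882.353ms=3/2b
2) 882.353ms=3/2b +882.353ms=3/2b
3) 1764.706ms=3b +1764.706ms=3b
Σ=6b of 6 (102bpm 3/8) — PASS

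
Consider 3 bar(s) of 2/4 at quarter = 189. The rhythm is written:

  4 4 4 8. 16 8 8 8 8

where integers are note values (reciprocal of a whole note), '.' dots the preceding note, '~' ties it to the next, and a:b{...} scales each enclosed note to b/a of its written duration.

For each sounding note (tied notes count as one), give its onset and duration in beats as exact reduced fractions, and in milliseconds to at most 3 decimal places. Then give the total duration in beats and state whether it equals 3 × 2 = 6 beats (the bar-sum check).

1) 0.0ms=0b +317.46ms=1b
2) 317.46ms=1b +317.46ms=1b
3) 634.921ms=2b +317.46ms=1b
4) 952.381ms=3b +238.095ms=3/4b
5) 1190.476ms=15/4b +79.365ms=1/4b
6) 1269.841ms=4b +158.73ms=1/2b
7) 1428.571ms=9/2b +158.73ms=1/2b
8) 1587.302ms=5b +158.73ms=1/2b
9) 1746.032ms=11/2b +158.73ms=1/2b
Σ=6b of 6 (189bpm 2/4) — PASS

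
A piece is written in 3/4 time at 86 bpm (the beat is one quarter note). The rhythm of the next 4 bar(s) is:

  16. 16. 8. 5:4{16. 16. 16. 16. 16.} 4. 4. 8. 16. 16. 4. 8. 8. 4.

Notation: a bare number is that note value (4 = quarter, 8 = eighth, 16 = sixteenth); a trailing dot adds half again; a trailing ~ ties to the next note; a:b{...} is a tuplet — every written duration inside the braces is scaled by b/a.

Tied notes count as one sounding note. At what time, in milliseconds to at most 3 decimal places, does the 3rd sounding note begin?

1. 0.0ms @ 0 + 261.628ms (3/8)
2. 261.628ms @ 3/8 + 261.628ms (3/8)
3. 523.256ms @ 3/4 + 523.256ms (3/4)
4. 1046.512ms @ 3/2 + 209.302ms (3/10)
5. 1255.814ms @ 9/5 + 209.302ms (3/10)
6. 1465.116ms @ 21/10 + 209.302ms (3/10)
7. 1674.419ms @ 12/5 + 209.302ms (3/10)
8. 1883.721ms @ 27/10 + 209.302ms (3/10)
9. 2093.023ms @ 3 + 1046.512ms (3/2)
10. 3139.535ms @ 9/2 + 1046.512ms (3/2)
11. 4186.047ms @ 6 + 523.256ms (3/4)
12. 4709.302ms @ 27/4 + 261.628ms (3/8)
13. 4970.93ms @ 57/8 + 261.628ms (3/8)
14. 5232.558ms @ 15/2 + 1046.512ms (3/2)
15. 6279.07ms @ 9 + 523.256ms (3/4)
16. 6802.326ms @ 39/4 + 523.256ms (3/4)
17. 7325.581ms @ 21/2 + 1046.512ms (3/2)

note 3 onset = 3/4b = 523.256ms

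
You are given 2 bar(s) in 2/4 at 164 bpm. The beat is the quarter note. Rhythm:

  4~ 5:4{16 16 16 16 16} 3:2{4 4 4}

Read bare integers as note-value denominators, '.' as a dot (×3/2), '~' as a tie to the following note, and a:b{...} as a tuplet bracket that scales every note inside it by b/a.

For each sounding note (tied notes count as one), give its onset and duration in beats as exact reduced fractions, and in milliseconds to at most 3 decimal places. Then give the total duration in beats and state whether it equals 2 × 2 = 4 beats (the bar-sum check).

1) 0.0ms=0b +439.024ms=6/5b
2) 439.024ms=6/5b +73.171ms=1/5b
3) 512.195ms=7/5b +73.171ms=1/5b
4) 585.366ms=8/5b +73.171ms=1/5b
5) 658.537ms=9/5b +73.171ms=1/5b
6) 731.707ms=2b +243.902ms=2/3b
7) 975.61ms=8/3b +243.902ms=2/3b
8) 1219.512ms=10/3b +243.902ms=2/3b
Σ=4b of 4 (164bpm 2/4) — PASS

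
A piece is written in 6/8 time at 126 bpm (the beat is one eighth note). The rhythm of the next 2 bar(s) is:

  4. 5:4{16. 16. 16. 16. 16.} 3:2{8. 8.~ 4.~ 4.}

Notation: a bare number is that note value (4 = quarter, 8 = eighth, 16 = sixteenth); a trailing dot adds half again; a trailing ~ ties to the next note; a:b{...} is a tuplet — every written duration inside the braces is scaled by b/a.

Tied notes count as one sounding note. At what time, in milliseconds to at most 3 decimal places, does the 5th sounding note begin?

note 5 onset = 24/5b = 2285.714ms

1. 0.0ms @ 0 + 1428.571ms (3)
2. 1428.571ms @ 3 + 285.714ms (3/5)
3. 1714.286ms @ 18/5 + 285.714ms (3/5)
4. 2000.0ms @ 21/5 + 285.714ms (3/5)
5. 2285.714ms @ 24/5 + 285.714ms (3/5)
6. 2571.429ms @ 27/5 + 285.714ms (3/5)
7. 2857.143ms @ 6 + 476.19ms (1)
8. 3333.333ms @ 7 + 2380.952ms (5)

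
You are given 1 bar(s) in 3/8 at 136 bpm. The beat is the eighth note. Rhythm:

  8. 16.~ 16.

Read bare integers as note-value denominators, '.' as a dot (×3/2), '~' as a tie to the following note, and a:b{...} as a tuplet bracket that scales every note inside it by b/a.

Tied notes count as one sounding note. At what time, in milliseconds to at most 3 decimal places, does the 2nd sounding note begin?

note 2 onset = 3/2b = 661.765ms

1. 0.0ms @ 0 + 661.765ms (3/2)
2. 661.765ms @ 3/2 + 661.765ms (3/2)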